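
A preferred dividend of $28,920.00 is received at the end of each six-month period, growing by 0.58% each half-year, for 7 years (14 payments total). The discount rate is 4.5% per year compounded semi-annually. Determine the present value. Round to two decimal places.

Periodic rate r = 0.045/2 per half-year; n is counted in half-years.
Growing ordinary annuity: PV = PMT₁ × [1 − ((1+g)/(1+r))^n] / (r − g) = 28,920 × [1 − ((1+0.0058)/(1+r))^14] / (r − 0.0058) = $356,560.72.

$356,560.72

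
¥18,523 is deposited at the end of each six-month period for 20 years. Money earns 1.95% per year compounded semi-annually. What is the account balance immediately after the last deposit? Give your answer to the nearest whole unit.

This is an ordinary annuity: 40 deposits of ¥18,523 at the end of each six-month period.
Periodic rate r = 0.0195/2 per half-year; n is counted in half-years.
FV = PMT × [((1+r)^n − 1)/r] = 18,523 × [(1+r)^40 − 1] / r = ¥900,870

¥900,870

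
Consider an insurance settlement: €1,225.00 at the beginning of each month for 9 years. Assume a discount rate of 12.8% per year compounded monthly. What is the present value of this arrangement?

This is an annuity due: 108 payments of €1,225.00 at the beginning of each month.
Periodic rate r = 0.128/12 per month; n is counted in months.
PV = PMT × [(1 − (1+r)^−n)/r] × (1+r) = 1,225 × [1 − (1+r)^−108] / r × (1+r) = €79,166.10

€79,166.10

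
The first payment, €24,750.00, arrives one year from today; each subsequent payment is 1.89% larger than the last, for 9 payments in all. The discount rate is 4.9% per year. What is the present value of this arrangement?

Periodic rate r = 0.049 per year.
Growing ordinary annuity: PV = PMT₁ × [1 − ((1+g)/(1+r))^n] / (r − g) = 24,750 × [1 − ((1+0.0189)/(1+r))^9] / (r − 0.0189) = €189,536.50.

€189,536.50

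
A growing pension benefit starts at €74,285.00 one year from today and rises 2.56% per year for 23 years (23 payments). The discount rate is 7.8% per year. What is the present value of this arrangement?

€967,009.68

Periodic rate r = 0.078 per year.
Growing ordinary annuity: PV = PMT₁ × [1 − ((1+g)/(1+r))^n] / (r − g) = 74,285 × [1 − ((1+0.0256)/(1+r))^23] / (r − 0.0256) = €967,009.68.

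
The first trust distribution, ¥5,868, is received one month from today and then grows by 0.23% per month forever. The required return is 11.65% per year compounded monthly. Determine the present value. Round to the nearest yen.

¥792,081

Periodic rate r = 0.1165/12 per month.
Growing perpetuity (Gordon): PV = PMT₁ / (r − g) = 5,868 / (r − 0.0023) = ¥792,081.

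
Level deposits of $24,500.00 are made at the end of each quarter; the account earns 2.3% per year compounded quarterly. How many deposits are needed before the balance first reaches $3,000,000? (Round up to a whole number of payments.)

93 payments

Periodic rate r = 0.023/4 per quarter; n is counted in quarters.
Ordinary annuity FV: 3,000,000 = 24,500 × [((1+r)^n − 1)/r].
(1+r)^n = 1 + 3,000,000 × r / 24,500, so n = ln(1 + 3,000,000·r/24,500) / ln(1+r) = 92.97.
Round up to a whole number of payments: n = 93.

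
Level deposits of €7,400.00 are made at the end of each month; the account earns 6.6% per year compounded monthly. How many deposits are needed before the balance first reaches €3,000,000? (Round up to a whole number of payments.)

214 payments

Periodic rate r = 0.066/12 per month; n is counted in months.
Ordinary annuity FV: 3,000,000 = 7,400 × [((1+r)^n − 1)/r].
(1+r)^n = 1 + 3,000,000 × r / 7,400, so n = ln(1 + 3,000,000·r/7,400) / ln(1+r) = 213.75.
Round up to a whole number of payments: n = 214.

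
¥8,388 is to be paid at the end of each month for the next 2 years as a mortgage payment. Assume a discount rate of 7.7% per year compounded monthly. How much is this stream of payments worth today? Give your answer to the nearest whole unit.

This is an ordinary annuity: 24 payments of ¥8,388 at the end of each month.
Periodic rate r = 0.077/12 per month; n is counted in months.
PV = PMT × [(1 − (1+r)^−n)/r] = 8,388 × [1 − (1+r)^−24] / r = ¥186,026

¥186,026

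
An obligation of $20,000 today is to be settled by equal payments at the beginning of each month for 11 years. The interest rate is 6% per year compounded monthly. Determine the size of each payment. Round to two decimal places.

$206.31

Level annuity due; solve PV = PMT × [(1 − (1+r)^−n)/r] × (1+r) for PMT.
Periodic rate r = 0.06/12 per month; n is counted in months.
With n = 132: PMT = 20,000 / ([(1 − (1+r)^−n)/r] × (1+r)) = $206.31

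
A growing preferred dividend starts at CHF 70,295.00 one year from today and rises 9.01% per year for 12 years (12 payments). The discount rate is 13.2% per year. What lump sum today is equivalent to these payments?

CHF 610,721.95

Periodic rate r = 0.132 per year.
Growing ordinary annuity: PV = PMT₁ × [1 − ((1+g)/(1+r))^n] / (r − g) = 70,295 × [1 − ((1+0.0901)/(1+r))^12] / (r − 0.0901) = CHF 610,721.95.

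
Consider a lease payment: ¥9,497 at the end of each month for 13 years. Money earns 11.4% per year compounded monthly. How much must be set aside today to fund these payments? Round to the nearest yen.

¥770,979

This is an ordinary annuity: 156 payments of ¥9,497 at the end of each month.
Periodic rate r = 0.114/12 per month; n is counted in months.
PV = PMT × [(1 − (1+r)^−n)/r] = 9,497 × [1 − (1+r)^−156] / r = ¥770,979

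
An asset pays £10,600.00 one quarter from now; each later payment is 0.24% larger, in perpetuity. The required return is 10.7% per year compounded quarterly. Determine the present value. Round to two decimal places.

£435,318.28

Periodic rate r = 0.107/4 per quarter.
Growing perpetuity (Gordon): PV = PMT₁ / (r − g) = 10,600 / (r − 0.0024) = £435,318.28.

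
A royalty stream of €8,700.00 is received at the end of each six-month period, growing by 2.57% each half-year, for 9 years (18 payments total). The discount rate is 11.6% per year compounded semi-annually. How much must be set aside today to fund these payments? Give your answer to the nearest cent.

Periodic rate r = 0.116/2 per half-year; n is counted in half-years.
Growing ordinary annuity: PV = PMT₁ × [1 − ((1+g)/(1+r))^n] / (r − g) = 8,700 × [1 − ((1+0.0257)/(1+r))^18] / (r − 0.0257) = €115,200.70.

€115,200.70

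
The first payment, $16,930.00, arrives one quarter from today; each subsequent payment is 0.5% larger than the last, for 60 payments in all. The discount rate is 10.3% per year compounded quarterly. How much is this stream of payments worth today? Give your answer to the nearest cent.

$576,510.85

Periodic rate r = 0.103/4 per quarter; n is counted in quarters.
Growing ordinary annuity: PV = PMT₁ × [1 − ((1+g)/(1+r))^n] / (r − g) = 16,930 × [1 − ((1+0.005)/(1+r))^60] / (r − 0.005) = $576,510.85.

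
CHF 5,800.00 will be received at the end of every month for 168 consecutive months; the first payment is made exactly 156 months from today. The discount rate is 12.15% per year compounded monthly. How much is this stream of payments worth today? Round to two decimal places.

Ordinary annuity of 168 payments, first payment at period 156.
Periodic rate r = 0.1215/12 per month; n is counted in months.
The ordinary-annuity PV formula values the stream one period before the first payment (period 155); discount that back 155 periods:
PV₀ = 5,800 × [1 − (1+r)^−168] / r × (1+r)^−155 = CHF 98,071.54

CHF 98,071.54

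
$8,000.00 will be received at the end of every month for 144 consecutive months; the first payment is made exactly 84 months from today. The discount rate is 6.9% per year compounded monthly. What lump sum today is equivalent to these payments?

Ordinary annuity of 144 payments, first payment at period 84.
Periodic rate r = 0.069/12 per month; n is counted in months.
The ordinary-annuity PV formula values the stream one period before the first payment (period 83); discount that back 83 periods:
PV₀ = 8,000 × [1 − (1+r)^−144] / r × (1+r)^−83 = $485,865.70

$485,865.70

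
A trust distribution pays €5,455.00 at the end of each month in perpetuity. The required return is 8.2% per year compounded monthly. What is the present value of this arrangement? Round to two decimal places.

Periodic rate r = 0.082/12 per month.
Level perpetuity: PV = PMT / r = 5,455 / (0.082/12) = €798,292.68.

€798,292.68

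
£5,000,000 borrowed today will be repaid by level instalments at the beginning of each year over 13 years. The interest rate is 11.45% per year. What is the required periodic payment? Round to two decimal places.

Level annuity due; solve PV = PMT × [(1 − (1+r)^−n)/r] × (1+r) for PMT.
Periodic rate r = 0.1145 per year.
With n = 13: PMT = 5,000,000 / ([(1 − (1+r)^−n)/r] × (1+r)) = £679,762.97

£679,762.97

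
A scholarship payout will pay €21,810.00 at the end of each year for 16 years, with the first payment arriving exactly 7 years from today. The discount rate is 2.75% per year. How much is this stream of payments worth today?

€237,317.51

Ordinary annuity of 16 payments, first payment at period 7.
Periodic rate r = 0.0275 per year.
The ordinary-annuity PV formula values the stream one period before the first payment (period 6); discount that back 6 periods:
PV₀ = 21,810 × [1 − (1+r)^−16] / r × (1+r)^−6 = €237,317.51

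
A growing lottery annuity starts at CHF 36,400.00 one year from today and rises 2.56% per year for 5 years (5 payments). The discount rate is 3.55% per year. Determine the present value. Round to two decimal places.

CHF 172,431.73

Periodic rate r = 0.0355 per year.
Growing ordinary annuity: PV = PMT₁ × [1 − ((1+g)/(1+r))^n] / (r − g) = 36,400 × [1 − ((1+0.0256)/(1+r))^5] / (r − 0.0256) = CHF 172,431.73.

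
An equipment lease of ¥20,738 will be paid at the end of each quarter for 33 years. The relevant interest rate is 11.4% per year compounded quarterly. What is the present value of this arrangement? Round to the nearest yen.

¥709,827

This is an ordinary annuity: 132 payments of ¥20,738 at the end of each quarter.
Periodic rate r = 0.114/4 per quarter; n is counted in quarters.
PV = PMT × [(1 − (1+r)^−n)/r] = 20,738 × [1 − (1+r)^−132] / r = ¥709,827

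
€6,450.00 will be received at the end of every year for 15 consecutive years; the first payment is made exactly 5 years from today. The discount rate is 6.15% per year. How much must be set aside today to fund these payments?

Ordinary annuity of 15 payments, first payment at period 5.
Periodic rate r = 0.0615 per year.
The ordinary-annuity PV formula values the stream one period before the first payment (period 4); discount that back 4 periods:
PV₀ = 6,450 × [1 − (1+r)^−15] / r × (1+r)^−4 = €48,860.04

€48,860.04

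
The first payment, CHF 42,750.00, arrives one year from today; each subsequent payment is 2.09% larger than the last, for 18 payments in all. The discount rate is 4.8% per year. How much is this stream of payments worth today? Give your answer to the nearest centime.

Periodic rate r = 0.048 per year.
Growing ordinary annuity: PV = PMT₁ × [1 − ((1+g)/(1+r))^n] / (r − g) = 42,750 × [1 − ((1+0.0209)/(1+r))^18] / (r − 0.0209) = CHF 593,113.89.

CHF 593,113.89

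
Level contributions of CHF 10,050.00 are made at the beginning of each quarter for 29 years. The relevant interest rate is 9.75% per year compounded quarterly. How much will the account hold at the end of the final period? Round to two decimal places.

This is an annuity due: 116 deposits of CHF 10,050.00 at the beginning of each quarter.
Periodic rate r = 0.0975/4 per quarter; n is counted in quarters.
FV = PMT × [((1+r)^n − 1)/r] × (1+r) = 10,050 × [(1+r)^116 − 1] / r × (1+r) = CHF 6,478,785.43

CHF 6,478,785.43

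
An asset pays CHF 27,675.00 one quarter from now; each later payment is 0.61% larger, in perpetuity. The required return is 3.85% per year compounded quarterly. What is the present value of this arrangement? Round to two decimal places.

CHF 7,851,063.83

Periodic rate r = 0.0385/4 per quarter.
Growing perpetuity (Gordon): PV = PMT₁ / (r − g) = 27,675 / (r − 0.0061) = CHF 7,851,063.83.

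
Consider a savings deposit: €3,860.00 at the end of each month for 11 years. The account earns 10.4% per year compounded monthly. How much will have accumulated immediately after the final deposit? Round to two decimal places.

This is an ordinary annuity: 132 deposits of €3,860.00 at the end of each month.
Periodic rate r = 0.104/12 per month; n is counted in months.
FV = PMT × [((1+r)^n − 1)/r] = 3,860 × [(1+r)^132 − 1] / r = €945,936.94

€945,936.94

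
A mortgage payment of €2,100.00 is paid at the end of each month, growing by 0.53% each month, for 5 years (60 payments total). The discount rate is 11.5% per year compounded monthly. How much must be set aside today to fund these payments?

€110,390.97

Periodic rate r = 0.115/12 per month; n is counted in months.
Growing ordinary annuity: PV = PMT₁ × [1 − ((1+g)/(1+r))^n] / (r − g) = 2,100 × [1 − ((1+0.0053)/(1+r))^60] / (r − 0.0053) = €110,390.97.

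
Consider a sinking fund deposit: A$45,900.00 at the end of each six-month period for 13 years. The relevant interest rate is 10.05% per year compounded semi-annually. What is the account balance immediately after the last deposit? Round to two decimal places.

A$2,354,601.15

This is an ordinary annuity: 26 deposits of A$45,900.00 at the end of each six-month period.
Periodic rate r = 0.1005/2 per half-year; n is counted in half-years.
FV = PMT × [((1+r)^n − 1)/r] = 45,900 × [(1+r)^26 − 1] / r = A$2,354,601.15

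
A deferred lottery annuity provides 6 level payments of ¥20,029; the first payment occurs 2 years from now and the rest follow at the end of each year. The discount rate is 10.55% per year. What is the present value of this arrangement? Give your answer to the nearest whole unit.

¥77,651

Ordinary annuity of 6 payments, first payment at period 2.
Periodic rate r = 0.1055 per year.
The ordinary-annuity PV formula values the stream one period before the first payment (period 1); discount that back 1 periods:
PV₀ = 20,029 × [1 − (1+r)^−6] / r × (1+r)^−1 = ¥77,651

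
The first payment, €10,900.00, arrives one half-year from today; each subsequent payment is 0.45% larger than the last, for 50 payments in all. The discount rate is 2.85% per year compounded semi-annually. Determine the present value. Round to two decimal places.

€428,236.19

Periodic rate r = 0.0285/2 per half-year; n is counted in half-years.
Growing ordinary annuity: PV = PMT₁ × [1 − ((1+g)/(1+r))^n] / (r − g) = 10,900 × [1 − ((1+0.0045)/(1+r))^50] / (r − 0.0045) = €428,236.19.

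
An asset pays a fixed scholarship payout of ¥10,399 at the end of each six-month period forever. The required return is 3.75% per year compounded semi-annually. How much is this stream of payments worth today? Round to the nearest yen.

¥554,613

Periodic rate r = 0.0375/2 per half-year.
Level perpetuity: PV = PMT / r = 10,399 / (0.0375/2) = ¥554,613.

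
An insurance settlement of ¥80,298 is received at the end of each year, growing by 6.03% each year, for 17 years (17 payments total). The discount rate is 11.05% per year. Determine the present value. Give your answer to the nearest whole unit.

¥870,987

Periodic rate r = 0.1105 per year.
Growing ordinary annuity: PV = PMT₁ × [1 − ((1+g)/(1+r))^n] / (r − g) = 80,298 × [1 − ((1+0.0603)/(1+r))^17] / (r − 0.0603) = ¥870,987.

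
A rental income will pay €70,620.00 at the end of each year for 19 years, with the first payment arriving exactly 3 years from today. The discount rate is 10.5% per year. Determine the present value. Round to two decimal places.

€468,196.64

Ordinary annuity of 19 payments, first payment at period 3.
Periodic rate r = 0.105 per year.
The ordinary-annuity PV formula values the stream one period before the first payment (period 2); discount that back 2 periods:
PV₀ = 70,620 × [1 − (1+r)^−19] / r × (1+r)^−2 = €468,196.64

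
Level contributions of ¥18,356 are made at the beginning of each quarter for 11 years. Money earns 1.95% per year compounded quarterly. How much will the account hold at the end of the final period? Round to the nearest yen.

¥902,775

This is an annuity due: 44 deposits of ¥18,356 at the beginning of each quarter.
Periodic rate r = 0.0195/4 per quarter; n is counted in quarters.
FV = PMT × [((1+r)^n − 1)/r] × (1+r) = 18,356 × [(1+r)^44 − 1] / r × (1+r) = ¥902,775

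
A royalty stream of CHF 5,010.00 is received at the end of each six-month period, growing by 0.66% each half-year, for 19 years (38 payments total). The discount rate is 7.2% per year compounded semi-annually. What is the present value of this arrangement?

Periodic rate r = 0.072/2 per half-year; n is counted in half-years.
Growing ordinary annuity: PV = PMT₁ × [1 − ((1+g)/(1+r))^n] / (r − g) = 5,010 × [1 − ((1+0.0066)/(1+r))^38] / (r − 0.0066) = CHF 113,341.45.

CHF 113,341.45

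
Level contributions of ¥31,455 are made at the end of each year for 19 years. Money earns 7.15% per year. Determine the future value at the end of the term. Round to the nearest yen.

This is an ordinary annuity: 19 deposits of ¥31,455 at the end of each year.
Periodic rate r = 0.0715 per year.
FV = PMT × [((1+r)^n − 1)/r] = 31,455 × [(1+r)^19 − 1] / r = ¥1,194,006

¥1,194,006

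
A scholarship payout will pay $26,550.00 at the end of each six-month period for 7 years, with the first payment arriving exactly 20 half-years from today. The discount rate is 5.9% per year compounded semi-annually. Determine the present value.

Ordinary annuity of 14 payments, first payment at period 20.
Periodic rate r = 0.059/2 per half-year; n is counted in half-years.
The ordinary-annuity PV formula values the stream one period before the first payment (period 19); discount that back 19 periods:
PV₀ = 26,550 × [1 − (1+r)^−14] / r × (1+r)^−19 = $173,209.91

$173,209.91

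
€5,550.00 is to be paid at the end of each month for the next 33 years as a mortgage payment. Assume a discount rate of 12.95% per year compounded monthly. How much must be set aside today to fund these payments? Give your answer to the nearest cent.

€506,954.26

This is an ordinary annuity: 396 payments of €5,550.00 at the end of each month.
Periodic rate r = 0.1295/12 per month; n is counted in months.
PV = PMT × [(1 − (1+r)^−n)/r] = 5,550 × [1 − (1+r)^−396] / r = €506,954.26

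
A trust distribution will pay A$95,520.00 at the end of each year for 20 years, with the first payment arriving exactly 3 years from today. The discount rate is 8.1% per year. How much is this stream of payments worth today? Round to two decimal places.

Ordinary annuity of 20 payments, first payment at period 3.
Periodic rate r = 0.081 per year.
The ordinary-annuity PV formula values the stream one period before the first payment (period 2); discount that back 2 periods:
PV₀ = 95,520 × [1 − (1+r)^−20] / r × (1+r)^−2 = A$796,613.43

A$796,613.43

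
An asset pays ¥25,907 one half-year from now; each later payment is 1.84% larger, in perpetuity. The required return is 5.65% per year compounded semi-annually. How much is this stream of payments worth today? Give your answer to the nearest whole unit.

¥2,630,152

Periodic rate r = 0.0565/2 per half-year.
Growing perpetuity (Gordon): PV = PMT₁ / (r − g) = 25,907 / (r − 0.0184) = ¥2,630,152.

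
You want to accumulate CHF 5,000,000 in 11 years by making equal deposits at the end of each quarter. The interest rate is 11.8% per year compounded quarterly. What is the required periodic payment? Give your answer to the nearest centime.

CHF 56,865.37

Level ordinary annuity; solve FV = PMT × [((1+r)^n − 1)/r] for PMT.
Periodic rate r = 0.118/4 per quarter; n is counted in quarters.
With n = 44: PMT = 5,000,000 / ([((1+r)^n − 1)/r]) = CHF 56,865.37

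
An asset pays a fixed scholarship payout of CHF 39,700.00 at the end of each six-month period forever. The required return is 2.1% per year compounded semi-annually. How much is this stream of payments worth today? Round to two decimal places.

CHF 3,780,952.38

Periodic rate r = 0.021/2 per half-year.
Level perpetuity: PV = PMT / r = 39,700 / (0.021/2) = CHF 3,780,952.38.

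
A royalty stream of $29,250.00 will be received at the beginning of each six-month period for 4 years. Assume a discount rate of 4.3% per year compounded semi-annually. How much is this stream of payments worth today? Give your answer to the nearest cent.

$217,468.97

This is an annuity due: 8 payments of $29,250.00 at the beginning of each six-month period.
Periodic rate r = 0.043/2 per half-year; n is counted in half-years.
PV = PMT × [(1 − (1+r)^−n)/r] × (1+r) = 29,250 × [1 − (1+r)^−8] / r × (1+r) = $217,468.97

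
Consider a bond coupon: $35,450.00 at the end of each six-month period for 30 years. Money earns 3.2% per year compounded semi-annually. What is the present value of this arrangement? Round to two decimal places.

This is an ordinary annuity: 60 payments of $35,450.00 at the end of each six-month period.
Periodic rate r = 0.032/2 per half-year; n is counted in half-years.
PV = PMT × [(1 − (1+r)^−n)/r] = 35,450 × [1 − (1+r)^−60] / r = $1,360,806.76

$1,360,806.76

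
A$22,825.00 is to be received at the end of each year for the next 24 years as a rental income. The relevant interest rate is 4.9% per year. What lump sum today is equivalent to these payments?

A$318,040.64

This is an ordinary annuity: 24 payments of A$22,825.00 at the end of each year.
Periodic rate r = 0.049 per year.
PV = PMT × [(1 − (1+r)^−n)/r] = 22,825 × [1 − (1+r)^−24] / r = A$318,040.64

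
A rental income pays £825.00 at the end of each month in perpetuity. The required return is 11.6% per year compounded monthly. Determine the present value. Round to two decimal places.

Periodic rate r = 0.116/12 per month.
Level perpetuity: PV = PMT / r = 825 / (0.116/12) = £85,344.83.

£85,344.83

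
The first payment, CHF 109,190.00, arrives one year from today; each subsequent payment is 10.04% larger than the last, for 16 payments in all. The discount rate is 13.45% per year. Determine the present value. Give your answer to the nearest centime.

Periodic rate r = 0.1345 per year.
Growing ordinary annuity: PV = PMT₁ × [1 − ((1+g)/(1+r))^n] / (r − g) = 109,190 × [1 − ((1+0.1004)/(1+r))^16] / (r − 0.1004) = CHF 1,237,038.14.

CHF 1,237,038.14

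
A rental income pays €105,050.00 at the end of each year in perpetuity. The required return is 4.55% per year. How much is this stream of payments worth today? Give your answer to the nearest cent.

€2,308,791.21

Periodic rate r = 0.0455 per year.
Level perpetuity: PV = PMT / r = 105,050 / (0.0455) = €2,308,791.21.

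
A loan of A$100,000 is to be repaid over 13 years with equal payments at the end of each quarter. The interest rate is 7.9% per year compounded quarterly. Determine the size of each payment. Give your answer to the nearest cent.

A$3,094.07

Level ordinary annuity; solve PV = PMT × [(1 − (1+r)^−n)/r] for PMT.
Periodic rate r = 0.079/4 per quarter; n is counted in quarters.
With n = 52: PMT = 100,000 / ([(1 − (1+r)^−n)/r]) = A$3,094.07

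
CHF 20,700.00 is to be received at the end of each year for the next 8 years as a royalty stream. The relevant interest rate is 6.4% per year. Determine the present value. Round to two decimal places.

This is an ordinary annuity: 8 payments of CHF 20,700.00 at the end of each year.
Periodic rate r = 0.064 per year.
PV = PMT × [(1 − (1+r)^−n)/r] = 20,700 × [1 − (1+r)^−8] / r = CHF 126,532.23

CHF 126,532.23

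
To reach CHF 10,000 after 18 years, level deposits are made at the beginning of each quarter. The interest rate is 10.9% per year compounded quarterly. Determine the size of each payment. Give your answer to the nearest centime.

Level annuity due; solve FV = PMT × [((1+r)^n − 1)/r] × (1+r) for PMT.
Periodic rate r = 0.109/4 per quarter; n is counted in quarters.
With n = 72: PMT = 10,000 / ([((1+r)^n − 1)/r] × (1+r)) = CHF 44.74

CHF 44.74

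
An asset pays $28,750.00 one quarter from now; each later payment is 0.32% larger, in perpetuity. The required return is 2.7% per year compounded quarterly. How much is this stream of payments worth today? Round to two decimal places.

Periodic rate r = 0.027/4 per quarter.
Growing perpetuity (Gordon): PV = PMT₁ / (r − g) = 28,750 / (r − 0.0032) = $8,098,591.55.

$8,098,591.55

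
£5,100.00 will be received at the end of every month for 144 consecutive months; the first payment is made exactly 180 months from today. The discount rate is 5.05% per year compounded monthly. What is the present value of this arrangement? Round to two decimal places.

Ordinary annuity of 144 payments, first payment at period 180.
Periodic rate r = 0.0505/12 per month; n is counted in months.
The ordinary-annuity PV formula values the stream one period before the first payment (period 179); discount that back 179 periods:
PV₀ = 5,100 × [1 − (1+r)^−144] / r × (1+r)^−179 = £259,321.67

£259,321.67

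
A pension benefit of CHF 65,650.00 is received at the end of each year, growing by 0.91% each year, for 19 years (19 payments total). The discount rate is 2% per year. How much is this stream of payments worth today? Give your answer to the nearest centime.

CHF 1,112,105.94

Periodic rate r = 0.02 per year.
Growing ordinary annuity: PV = PMT₁ × [1 − ((1+g)/(1+r))^n] / (r − g) = 65,650 × [1 − ((1+0.0091)/(1+r))^19] / (r − 0.0091) = CHF 1,112,105.94.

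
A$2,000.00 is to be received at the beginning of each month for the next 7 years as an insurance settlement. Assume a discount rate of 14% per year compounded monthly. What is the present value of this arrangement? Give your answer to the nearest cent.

This is an annuity due: 84 payments of A$2,000.00 at the beginning of each month.
Periodic rate r = 0.14/12 per month; n is counted in months.
PV = PMT × [(1 − (1+r)^−n)/r] × (1+r) = 2,000 × [1 − (1+r)^−84] / r × (1+r) = A$107,968.63

A$107,968.63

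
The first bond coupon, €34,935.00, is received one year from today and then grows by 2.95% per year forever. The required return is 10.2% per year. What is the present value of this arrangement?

€481,862.07

Periodic rate r = 0.102 per year.
Growing perpetuity (Gordon): PV = PMT₁ / (r − g) = 34,935 / (r − 0.0295) = €481,862.07.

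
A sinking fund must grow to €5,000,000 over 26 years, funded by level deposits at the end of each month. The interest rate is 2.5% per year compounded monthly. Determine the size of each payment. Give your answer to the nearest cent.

€11,393.72

Level ordinary annuity; solve FV = PMT × [((1+r)^n − 1)/r] for PMT.
Periodic rate r = 0.025/12 per month; n is counted in months.
With n = 312: PMT = 5,000,000 / ([((1+r)^n − 1)/r]) = €11,393.72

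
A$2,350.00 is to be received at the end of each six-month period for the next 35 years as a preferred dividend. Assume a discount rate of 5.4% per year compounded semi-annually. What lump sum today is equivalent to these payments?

A$73,554.46

This is an ordinary annuity: 70 payments of A$2,350.00 at the end of each six-month period.
Periodic rate r = 0.054/2 per half-year; n is counted in half-years.
PV = PMT × [(1 − (1+r)^−n)/r] = 2,350 × [1 − (1+r)^−70] / r = A$73,554.46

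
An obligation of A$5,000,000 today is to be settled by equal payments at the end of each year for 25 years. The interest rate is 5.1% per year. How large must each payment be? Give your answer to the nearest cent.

Level ordinary annuity; solve PV = PMT × [(1 − (1+r)^−n)/r] for PMT.
Periodic rate r = 0.051 per year.
With n = 25: PMT = 5,000,000 / ([(1 − (1+r)^−n)/r]) = A$358,326.27

A$358,326.27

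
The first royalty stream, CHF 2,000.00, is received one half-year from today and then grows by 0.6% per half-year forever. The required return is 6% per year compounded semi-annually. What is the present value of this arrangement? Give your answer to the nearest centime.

Periodic rate r = 0.06/2 per half-year.
Growing perpetuity (Gordon): PV = PMT₁ / (r − g) = 2,000 / (r − 0.006) = CHF 83,333.33.

CHF 83,333.33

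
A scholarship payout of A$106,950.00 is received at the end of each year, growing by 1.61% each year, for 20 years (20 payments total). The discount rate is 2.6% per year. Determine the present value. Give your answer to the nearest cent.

Periodic rate r = 0.026 per year.
Growing ordinary annuity: PV = PMT₁ × [1 − ((1+g)/(1+r))^n] / (r − g) = 106,950 × [1 − ((1+0.0161)/(1+r))^20] / (r − 0.0161) = A$1,904,313.08.

A$1,904,313.08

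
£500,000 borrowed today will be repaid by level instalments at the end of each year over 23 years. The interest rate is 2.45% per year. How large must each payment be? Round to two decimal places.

Level ordinary annuity; solve PV = PMT × [(1 − (1+r)^−n)/r] for PMT.
Periodic rate r = 0.0245 per year.
With n = 23: PMT = 500,000 / ([(1 − (1+r)^−n)/r]) = £28,694.75

£28,694.75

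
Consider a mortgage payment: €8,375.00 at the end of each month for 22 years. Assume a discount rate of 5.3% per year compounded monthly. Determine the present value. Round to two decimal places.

This is an ordinary annuity: 264 payments of €8,375.00 at the end of each month.
Periodic rate r = 0.053/12 per month; n is counted in months.
PV = PMT × [(1 − (1+r)^−n)/r] = 8,375 × [1 − (1+r)^−264] / r = €1,303,822.64

€1,303,822.64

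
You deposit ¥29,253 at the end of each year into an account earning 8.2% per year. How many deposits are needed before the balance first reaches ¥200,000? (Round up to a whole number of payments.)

Periodic rate r = 0.082 per year.
Ordinary annuity FV: 200,000 = 29,253 × [((1+r)^n − 1)/r].
(1+r)^n = 1 + 200,000 × r / 29,253, so n = ln(1 + 200,000·r/29,253) / ln(1+r) = 5.65.
Round up to a whole number of payments: n = 6.

6 payments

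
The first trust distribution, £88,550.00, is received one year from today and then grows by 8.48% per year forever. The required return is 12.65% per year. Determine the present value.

Periodic rate r = 0.1265 per year.
Growing perpetuity (Gordon): PV = PMT₁ / (r − g) = 88,550 / (r − 0.0848) = £2,123,501.20.

£2,123,501.20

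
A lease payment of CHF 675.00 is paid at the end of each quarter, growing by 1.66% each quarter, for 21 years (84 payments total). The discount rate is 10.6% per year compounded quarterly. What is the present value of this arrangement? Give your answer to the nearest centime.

Periodic rate r = 0.106/4 per quarter; n is counted in quarters.
Growing ordinary annuity: PV = PMT₁ × [1 − ((1+g)/(1+r))^n] / (r − g) = 675 × [1 − ((1+0.0166)/(1+r))^84] / (r − 0.0166) = CHF 37,973.59.

CHF 37,973.59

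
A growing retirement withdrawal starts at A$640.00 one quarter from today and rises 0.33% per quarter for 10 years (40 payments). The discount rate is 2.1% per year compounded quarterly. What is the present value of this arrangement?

Periodic rate r = 0.021/4 per quarter; n is counted in quarters.
Growing ordinary annuity: PV = PMT₁ × [1 − ((1+g)/(1+r))^n] / (r − g) = 640 × [1 − ((1+0.0033)/(1+r))^40] / (r − 0.0033) = A$24,526.25.

A$24,526.25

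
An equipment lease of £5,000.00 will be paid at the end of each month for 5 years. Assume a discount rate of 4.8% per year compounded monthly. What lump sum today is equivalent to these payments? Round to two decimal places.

This is an ordinary annuity: 60 payments of £5,000.00 at the end of each month.
Periodic rate r = 0.048/12 per month; n is counted in months.
PV = PMT × [(1 − (1+r)^−n)/r] = 5,000 × [1 − (1+r)^−60] / r = £266,244.34

£266,244.34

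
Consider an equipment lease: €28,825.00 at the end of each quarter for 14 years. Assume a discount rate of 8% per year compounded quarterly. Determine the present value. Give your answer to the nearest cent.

This is an ordinary annuity: 56 payments of €28,825.00 at the end of each quarter.
Periodic rate r = 0.08/4 per quarter; n is counted in quarters.
PV = PMT × [(1 − (1+r)^−n)/r] = 28,825 × [1 − (1+r)^−56] / r = €965,772.79

€965,772.79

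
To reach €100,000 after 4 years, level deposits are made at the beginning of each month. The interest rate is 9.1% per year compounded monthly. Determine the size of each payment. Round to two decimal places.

€1,721.86

Level annuity due; solve FV = PMT × [((1+r)^n − 1)/r] × (1+r) for PMT.
Periodic rate r = 0.091/12 per month; n is counted in months.
With n = 48: PMT = 100,000 / ([((1+r)^n − 1)/r] × (1+r)) = €1,721.86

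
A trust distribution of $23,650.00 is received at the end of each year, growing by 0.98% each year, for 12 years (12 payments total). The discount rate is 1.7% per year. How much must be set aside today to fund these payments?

$268,442.53

Periodic rate r = 0.017 per year.
Growing ordinary annuity: PV = PMT₁ × [1 − ((1+g)/(1+r))^n] / (r − g) = 23,650 × [1 − ((1+0.0098)/(1+r))^12] / (r − 0.0098) = $268,442.53.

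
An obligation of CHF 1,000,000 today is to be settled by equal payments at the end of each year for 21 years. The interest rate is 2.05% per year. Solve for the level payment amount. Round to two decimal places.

CHF 59,081.30

Level ordinary annuity; solve PV = PMT × [(1 − (1+r)^−n)/r] for PMT.
Periodic rate r = 0.0205 per year.
With n = 21: PMT = 1,000,000 / ([(1 − (1+r)^−n)/r]) = CHF 59,081.30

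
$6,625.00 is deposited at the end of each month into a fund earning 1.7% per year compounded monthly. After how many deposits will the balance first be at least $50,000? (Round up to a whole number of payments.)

Periodic rate r = 0.017/12 per month; n is counted in months.
Ordinary annuity FV: 50,000 = 6,625 × [((1+r)^n − 1)/r].
(1+r)^n = 1 + 50,000 × r / 6,625, so n = ln(1 + 50,000·r/6,625) / ln(1+r) = 7.51.
Round up to a whole number of payments: n = 8.

8 payments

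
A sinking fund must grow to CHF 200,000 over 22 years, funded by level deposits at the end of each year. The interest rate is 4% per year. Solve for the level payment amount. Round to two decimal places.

Level ordinary annuity; solve FV = PMT × [((1+r)^n − 1)/r] for PMT.
Periodic rate r = 0.04 per year.
With n = 22: PMT = 200,000 / ([((1+r)^n − 1)/r]) = CHF 5,839.76

CHF 5,839.76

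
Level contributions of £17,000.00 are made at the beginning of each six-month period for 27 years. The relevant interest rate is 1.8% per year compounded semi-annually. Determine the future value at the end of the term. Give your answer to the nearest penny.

This is an annuity due: 54 deposits of £17,000.00 at the beginning of each six-month period.
Periodic rate r = 0.018/2 per half-year; n is counted in half-years.
FV = PMT × [((1+r)^n − 1)/r] × (1+r) = 17,000 × [(1+r)^54 − 1] / r × (1+r) = £1,185,976.34

£1,185,976.34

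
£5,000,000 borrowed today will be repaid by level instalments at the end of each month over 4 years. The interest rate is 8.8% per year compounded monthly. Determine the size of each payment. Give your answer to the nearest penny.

Level ordinary annuity; solve PV = PMT × [(1 − (1+r)^−n)/r] for PMT.
Periodic rate r = 0.088/12 per month; n is counted in months.
With n = 48: PMT = 5,000,000 / ([(1 − (1+r)^−n)/r]) = £123,950.92

£123,950.92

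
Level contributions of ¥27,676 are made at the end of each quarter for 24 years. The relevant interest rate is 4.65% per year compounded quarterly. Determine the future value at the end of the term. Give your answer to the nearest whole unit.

This is an ordinary annuity: 96 deposits of ¥27,676 at the end of each quarter.
Periodic rate r = 0.0465/4 per quarter; n is counted in quarters.
FV = PMT × [((1+r)^n − 1)/r] = 27,676 × [(1+r)^96 − 1] / r = ¥4,840,105

¥4,840,105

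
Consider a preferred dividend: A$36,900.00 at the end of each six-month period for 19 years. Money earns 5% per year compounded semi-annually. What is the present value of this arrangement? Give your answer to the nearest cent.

A$898,463.45

This is an ordinary annuity: 38 payments of A$36,900.00 at the end of each six-month period.
Periodic rate r = 0.05/2 per half-year; n is counted in half-years.
PV = PMT × [(1 − (1+r)^−n)/r] = 36,900 × [1 − (1+r)^−38] / r = A$898,463.45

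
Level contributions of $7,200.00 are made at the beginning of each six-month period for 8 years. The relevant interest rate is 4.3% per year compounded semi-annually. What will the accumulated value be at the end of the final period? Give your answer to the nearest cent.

This is an annuity due: 16 deposits of $7,200.00 at the beginning of each six-month period.
Periodic rate r = 0.043/2 per half-year; n is counted in half-years.
FV = PMT × [((1+r)^n − 1)/r] × (1+r) = 7,200 × [(1+r)^16 − 1] / r × (1+r) = $138,696.22

$138,696.22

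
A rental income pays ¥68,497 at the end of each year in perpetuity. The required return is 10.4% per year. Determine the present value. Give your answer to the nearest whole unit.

Periodic rate r = 0.104 per year.
Level perpetuity: PV = PMT / r = 68,497 / (0.104) = ¥658,625.

¥658,625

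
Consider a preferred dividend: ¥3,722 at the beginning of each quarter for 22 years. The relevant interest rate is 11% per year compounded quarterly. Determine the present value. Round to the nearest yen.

¥126,291

This is an annuity due: 88 payments of ¥3,722 at the beginning of each quarter.
Periodic rate r = 0.11/4 per quarter; n is counted in quarters.
PV = PMT × [(1 − (1+r)^−n)/r] × (1+r) = 3,722 × [1 − (1+r)^−88] / r × (1+r) = ¥126,291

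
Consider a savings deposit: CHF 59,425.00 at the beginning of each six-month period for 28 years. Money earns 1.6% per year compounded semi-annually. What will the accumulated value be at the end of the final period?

This is an annuity due: 56 deposits of CHF 59,425.00 at the beginning of each six-month period.
Periodic rate r = 0.016/2 per half-year; n is counted in half-years.
FV = PMT × [((1+r)^n − 1)/r] × (1+r) = 59,425 × [(1+r)^56 − 1] / r × (1+r) = CHF 4,210,932.61

CHF 4,210,932.61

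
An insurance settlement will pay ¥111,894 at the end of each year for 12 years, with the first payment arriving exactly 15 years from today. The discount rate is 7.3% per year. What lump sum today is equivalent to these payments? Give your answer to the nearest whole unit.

¥326,185

Ordinary annuity of 12 payments, first payment at period 15.
Periodic rate r = 0.073 per year.
The ordinary-annuity PV formula values the stream one period before the first payment (period 14); discount that back 14 periods:
PV₀ = 111,894 × [1 − (1+r)^−12] / r × (1+r)^−14 = ¥326,185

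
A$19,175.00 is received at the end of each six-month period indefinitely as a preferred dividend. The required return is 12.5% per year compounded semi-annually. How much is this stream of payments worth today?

A$306,800.00

Periodic rate r = 0.125/2 per half-year.
Level perpetuity: PV = PMT / r = 19,175 / (0.125/2) = A$306,800.00.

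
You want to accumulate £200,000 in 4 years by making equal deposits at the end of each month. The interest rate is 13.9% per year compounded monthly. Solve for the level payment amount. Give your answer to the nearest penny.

£3,138.60

Level ordinary annuity; solve FV = PMT × [((1+r)^n − 1)/r] for PMT.
Periodic rate r = 0.139/12 per month; n is counted in months.
With n = 48: PMT = 200,000 / ([((1+r)^n − 1)/r]) = £3,138.60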